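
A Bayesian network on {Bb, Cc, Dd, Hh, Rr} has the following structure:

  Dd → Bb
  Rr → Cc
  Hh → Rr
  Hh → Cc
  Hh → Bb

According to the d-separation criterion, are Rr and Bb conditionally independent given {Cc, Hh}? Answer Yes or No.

Yes — Rr and Bb are d-separated given {Cc, Hh}.

There are 2 undirected paths between Rr and Bb; checking each against the conditioning set {Cc, Hh}:
Path 1: Rr ← Hh → Bb
  Hh is a fork here and Hh is conditioned on, so the path is blocked at Hh.
Path 2: Rr → Cc ← Hh → Bb
  Hh is a fork here and Hh is conditioned on, so the path is blocked at Hh.
Since every path is blocked, d-separation holds.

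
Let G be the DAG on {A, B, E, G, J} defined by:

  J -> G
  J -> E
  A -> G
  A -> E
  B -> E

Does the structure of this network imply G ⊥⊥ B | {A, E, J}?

Yes — G and B are d-separated given {A, E, J}.

There are 2 undirected paths between G and B; checking each against the conditioning set {A, E, J}:
Path 1: G ← A → E ← B
  A is a fork here and A is conditioned on, so the path is blocked at A.
Path 2: G ← J → E ← B
  J is a fork here and J is conditioned on, so the path is blocked at J.
All paths are blocked; G ⊥ B | {A, E, J} holds.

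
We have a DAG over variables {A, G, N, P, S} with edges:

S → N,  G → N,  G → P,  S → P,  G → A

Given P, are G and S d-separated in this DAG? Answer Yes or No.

No

Enumerating the 2 paths from G to S and testing each for blocking by {P}:
  1. G → P ← S — P:collider[open] ⇒ active
  2. G → N ← S — N:collider[blocks] ⇒ blocked
At least one path is unblocked, so d-separation fails.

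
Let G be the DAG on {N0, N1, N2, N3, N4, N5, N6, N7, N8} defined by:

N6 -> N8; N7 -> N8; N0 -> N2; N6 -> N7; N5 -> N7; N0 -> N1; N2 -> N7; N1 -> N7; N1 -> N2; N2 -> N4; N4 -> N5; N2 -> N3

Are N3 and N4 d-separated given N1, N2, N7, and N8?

Enumerating the 4 paths from N3 to N4 and testing each for blocking by {N1, N2, N7, N8}:
  1. N3 ← N2 ← N0 → N1 → N7 ← N5 ← N4 — N2:chain[blocks]; N0:fork[open]; N1:chain[blocks]; N7:collider[open]; N5:chain[open] ⇒ blocked
  2. N3 ← N2 → N4 — N2:fork[blocks] ⇒ blocked
  3. N3 ← N2 → N7 ← N5 ← N4 — N2:fork[blocks]; N7:collider[open]; N5:chain[open] ⇒ blocked
  4. N3 ← N2 ← N1 → N7 ← N5 ← N4 — N2:chain[blocks]; N1:fork[blocks]; N7:collider[open]; N5:chain[open] ⇒ blocked
Since every path is blocked, d-separation holds.

Yes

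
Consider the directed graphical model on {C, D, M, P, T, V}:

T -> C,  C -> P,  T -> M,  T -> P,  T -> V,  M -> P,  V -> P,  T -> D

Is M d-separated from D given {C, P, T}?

There are 4 undirected paths between M and D; checking each against the conditioning set {C, P, T}:
  1. M → P ← V ← T → D — P:collider[open]; V:chain[open]; T:fork[blocks] ⇒ blocked
  2. M → P ← C ← T → D — P:collider[open]; C:chain[blocks]; T:fork[blocks] ⇒ blocked
  3. M → P ← T → D — P:collider[open]; T:fork[blocks] ⇒ blocked
  4. M ← T → D — T:fork[blocks] ⇒ blocked
All paths are blocked; M ⊥ D | {C, P, T} holds.

Yes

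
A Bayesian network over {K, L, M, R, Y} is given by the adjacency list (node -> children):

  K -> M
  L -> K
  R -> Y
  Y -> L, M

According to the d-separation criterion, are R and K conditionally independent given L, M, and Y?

There are 2 undirected paths between R and K; checking each against the conditioning set {L, M, Y}:
Path 1: R → Y → M ← K
  Y is a chain here and Y is conditioned on, so the path is blocked at Y.
Path 2: R → Y → L → K
  Y is a chain here and Y is conditioned on, so the path is blocked at Y.
Every path is blocked, so R and K are d-separated given {L, M, Y}.

Yes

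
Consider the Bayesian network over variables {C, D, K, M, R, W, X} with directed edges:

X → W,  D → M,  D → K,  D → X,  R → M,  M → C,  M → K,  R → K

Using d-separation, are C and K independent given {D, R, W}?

Enumerating the 3 paths from C to K and testing each for blocking by {D, R, W}:
Path 1: C ← M ← D → K
  D is a fork here and D is conditioned on, so the path is blocked at D.
Path 2: C ← M → K
  M is a fork and M is not conditioned on — no node blocks this path, so it is active.
Path 3: C ← M ← R → K
  R is a fork here and R is conditioned on, so the path is blocked at R.
Since the path C ← M → K is active, C and K are not d-separated given {D, R, W}.

No — C and K are not d-separated given {D, R, W}.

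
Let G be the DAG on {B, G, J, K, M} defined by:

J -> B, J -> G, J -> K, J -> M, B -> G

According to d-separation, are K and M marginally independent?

There is one path between K and M:
Path 1: K ← J → M
  J is a fork and J is not conditioned on — no node blocks this path, so it is active.
Because an active path exists, K and M are not d-separated.

No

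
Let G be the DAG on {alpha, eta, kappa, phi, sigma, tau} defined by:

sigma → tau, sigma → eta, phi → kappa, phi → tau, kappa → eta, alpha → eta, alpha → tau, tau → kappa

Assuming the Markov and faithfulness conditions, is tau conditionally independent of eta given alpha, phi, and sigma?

4 paths connect tau and eta; each must be blocked for d-separation to hold:
  1. tau ← alpha → eta — alpha:fork[blocks] ⇒ blocked
  2. tau ← phi → kappa → eta — phi:fork[blocks]; kappa:chain[open] ⇒ blocked
  3. tau ← sigma → eta — sigma:fork[blocks] ⇒ blocked
  4. tau → kappa → eta — kappa:chain[open] ⇒ active
At least one path is unblocked, so d-separation fails.

No — tau and eta are not d-separated given {alpha, phi, sigma}.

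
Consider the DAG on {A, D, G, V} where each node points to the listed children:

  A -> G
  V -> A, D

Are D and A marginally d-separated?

No — D and A are not d-separated given ∅.

There is one path between D and A:
  1. D ← V → A — V:fork[open] ⇒ active
At least one path is unblocked, so d-separation fails.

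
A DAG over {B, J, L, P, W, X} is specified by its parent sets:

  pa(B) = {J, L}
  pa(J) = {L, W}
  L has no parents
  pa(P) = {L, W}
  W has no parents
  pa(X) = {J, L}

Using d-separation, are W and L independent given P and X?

4 paths connect W and L; each must be blocked for d-separation to hold:
Path 1: W → J ← L
  J is a collider and its descendant X is conditioned on, which opens it — no node blocks this path, so it is active.
Path 2: W → J → B ← L
  B is a collider here and neither B nor any of its descendants is conditioned on, so the collider stays closed — the path is blocked at B.
Path 3: W → J → X ← L
  J is a chain and J is not conditioned on; X is a collider and X is conditioned on, which opens it — no node blocks this path, so it is active.
Path 4: W → P ← L
  P is a collider and P is conditioned on, which opens it — no node blocks this path, so it is active.
Since the path W → J ← L is active, W and L are not d-separated given {P, X}.

No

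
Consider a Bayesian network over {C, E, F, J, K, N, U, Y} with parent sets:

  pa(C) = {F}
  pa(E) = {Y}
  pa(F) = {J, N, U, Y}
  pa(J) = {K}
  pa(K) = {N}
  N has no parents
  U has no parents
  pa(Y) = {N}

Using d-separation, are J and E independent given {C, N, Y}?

Yes — J and E are d-separated given {C, N, Y}.

There are 4 undirected paths between J and E; checking each against the conditioning set {C, N, Y}:
Path 1: J → F ← Y → E
  Y is a fork here and Y is conditioned on, so the path is blocked at Y.
Path 2: J → F ← N → Y → E
  N is a fork here and N is conditioned on, so the path is blocked at N.
Path 3: J ← K ← N → Y → E
  N is a fork here and N is conditioned on, so the path is blocked at N.
Path 4: J ← K ← N → F ← Y → E
  N is a fork here and N is conditioned on, so the path is blocked at N.
All paths are blocked; J ⊥ E | {C, N, Y} holds.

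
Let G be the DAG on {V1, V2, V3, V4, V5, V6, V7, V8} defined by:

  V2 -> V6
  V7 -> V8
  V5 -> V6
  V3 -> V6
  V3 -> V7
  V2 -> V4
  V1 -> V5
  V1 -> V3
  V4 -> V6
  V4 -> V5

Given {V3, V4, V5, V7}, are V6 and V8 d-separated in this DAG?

Yes

There are 4 undirected paths between V6 and V8; checking each against the conditioning set {V3, V4, V5, V7}:
Path 1: V6 ← V4 → V5 ← V1 → V3 → V7 → V8
  V4 is a fork here and V4 is conditioned on, so the path is blocked at V4.
Path 2: V6 ← V3 → V7 → V8
  V3 is a fork here and V3 is conditioned on, so the path is blocked at V3.
Path 3: V6 ← V2 → V4 → V5 ← V1 → V3 → V7 → V8
  V4 is a chain here and V4 is conditioned on, so the path is blocked at V4.
Path 4: V6 ← V5 ← V1 → V3 → V7 → V8
  V5 is a chain here and V5 is conditioned on, so the path is blocked at V5.
Every path is blocked, so V6 and V8 are d-separated given {V3, V4, V5, V7}.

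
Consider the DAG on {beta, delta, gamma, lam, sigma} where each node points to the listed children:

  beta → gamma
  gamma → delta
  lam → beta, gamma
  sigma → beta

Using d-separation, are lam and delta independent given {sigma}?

Enumerating the 2 paths from lam to delta and testing each for blocking by {sigma}:
Path 1: lam → gamma → delta
  gamma is a chain and gamma is not conditioned on — no node blocks this path, so it is active.
Path 2: lam → beta → gamma → delta
  beta is a chain and beta is not conditioned on; gamma is a chain and gamma is not conditioned on — no node blocks this path, so it is active.
At least one path is unblocked, so d-separation fails.

No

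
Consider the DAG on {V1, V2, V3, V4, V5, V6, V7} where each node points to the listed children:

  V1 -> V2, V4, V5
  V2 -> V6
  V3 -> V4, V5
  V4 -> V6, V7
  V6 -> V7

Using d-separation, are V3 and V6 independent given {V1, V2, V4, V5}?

Yes — V3 and V6 are d-separated given {V1, V2, V4, V5}.

We examine all 6 paths between V3 and V6:
Path 1: V3 → V4 ← V1 → V2 → V6
  V1 is a fork here and V1 is conditioned on, so the path is blocked at V1.
Path 2: V3 → V4 → V6
  V4 is a chain here and V4 is conditioned on, so the path is blocked at V4.
Path 3: V3 → V4 → V7 ← V6
  V4 is a chain here and V4 is conditioned on, so the path is blocked at V4.
Path 4: V3 → V5 ← V1 → V2 → V6
  V1 is a fork here and V1 is conditioned on, so the path is blocked at V1.
Path 5: V3 → V5 ← V1 → V4 → V6
  V1 is a fork here and V1 is conditioned on, so the path is blocked at V1.
Path 6: V3 → V5 ← V1 → V4 → V7 ← V6
  V1 is a fork here and V1 is conditioned on, so the path is blocked at V1.
Every path is blocked, so V3 and V6 are d-separated given {V1, V2, V4, V5}.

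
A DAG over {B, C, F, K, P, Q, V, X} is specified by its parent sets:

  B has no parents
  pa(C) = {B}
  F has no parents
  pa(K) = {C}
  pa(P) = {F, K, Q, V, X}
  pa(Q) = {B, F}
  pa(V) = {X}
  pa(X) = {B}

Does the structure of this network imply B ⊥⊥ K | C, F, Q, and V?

Yes

There are 5 undirected paths between B and K; checking each against the conditioning set {C, F, Q, V}:
  1. B → X → P ← K — X:chain[open]; P:collider[blocks] ⇒ blocked
  2. B → X → V → P ← K — X:chain[open]; V:chain[blocks]; P:collider[blocks] ⇒ blocked
  3. B → Q ← F → P ← K — Q:collider[open]; F:fork[blocks]; P:collider[blocks] ⇒ blocked
  4. B → Q → P ← K — Q:chain[blocks]; P:collider[blocks] ⇒ blocked
  5. B → C → K — C:chain[blocks] ⇒ blocked
Every path is blocked, so B and K are d-separated given {C, F, Q, V}.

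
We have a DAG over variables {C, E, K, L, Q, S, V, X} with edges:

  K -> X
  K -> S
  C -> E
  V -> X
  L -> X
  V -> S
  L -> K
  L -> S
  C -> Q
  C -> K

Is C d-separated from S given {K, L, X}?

Yes — C and S are d-separated given {K, L, X}.

Enumerating the 5 paths from C to S and testing each for blocking by {K, L, X}:
  1. C → K → S — K:chain[blocks] ⇒ blocked
  2. C → K ← L → S — K:collider[open]; L:fork[blocks] ⇒ blocked
  3. C → K ← L → X ← V → S — K:collider[open]; L:fork[blocks]; X:collider[open]; V:fork[open] ⇒ blocked
  4. C → K → X ← V → S — K:chain[blocks]; X:collider[open]; V:fork[open] ⇒ blocked
  5. C → K → X ← L → S — K:chain[blocks]; X:collider[open]; L:fork[blocks] ⇒ blocked
All paths are blocked; C ⊥ S | {K, L, X} holds.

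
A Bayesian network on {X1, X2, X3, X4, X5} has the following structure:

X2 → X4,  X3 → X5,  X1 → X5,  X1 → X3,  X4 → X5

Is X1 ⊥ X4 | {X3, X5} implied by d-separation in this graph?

There are 2 undirected paths between X1 and X4; checking each against the conditioning set {X3, X5}:
  1. X1 → X5 ← X4 — X5:collider[open] ⇒ active
  2. X1 → X3 → X5 ← X4 — X3:chain[blocks]; X5:collider[open] ⇒ blocked
Because an active path exists, X1 and X4 are not d-separated.

No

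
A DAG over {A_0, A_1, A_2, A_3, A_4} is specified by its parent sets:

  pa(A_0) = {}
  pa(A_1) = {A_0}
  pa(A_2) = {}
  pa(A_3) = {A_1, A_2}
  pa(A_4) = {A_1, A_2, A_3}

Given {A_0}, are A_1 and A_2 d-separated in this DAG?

Yes

Enumerating the 4 paths from A_1 to A_2 and testing each for blocking by {A_0}:
Path 1: A_1 → A_3 → A_4 ← A_2
  A_4 is a collider here and neither A_4 nor any of its descendants is conditioned on, so the collider stays closed — the path is blocked at A_4.
Path 2: A_1 → A_3 ← A_2
  A_3 is a collider here and neither A_3 nor any of its descendants is conditioned on, so the collider stays closed — the path is blocked at A_3.
Path 3: A_1 → A_4 ← A_3 ← A_2
  A_4 is a collider here and neither A_4 nor any of its descendants is conditioned on, so the collider stays closed — the path is blocked at A_4.
Path 4: A_1 → A_4 ← A_2
  A_4 is a collider here and neither A_4 nor any of its descendants is conditioned on, so the collider stays closed — the path is blocked at A_4.
All paths are blocked; A_1 ⊥ A_2 | {A_0} holds.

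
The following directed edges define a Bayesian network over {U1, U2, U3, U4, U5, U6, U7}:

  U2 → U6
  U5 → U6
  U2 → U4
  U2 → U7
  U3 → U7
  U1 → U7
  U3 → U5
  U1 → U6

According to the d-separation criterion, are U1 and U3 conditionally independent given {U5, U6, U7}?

No — U1 and U3 are not d-separated given {U5, U6, U7}.

There are 4 undirected paths between U1 and U3; checking each against the conditioning set {U5, U6, U7}:
Path 1: U1 → U6 ← U2 → U7 ← U3
  U6 is a collider and U6 is conditioned on, which opens it; U2 is a fork and U2 is not conditioned on; U7 is a collider and U7 is conditioned on, which opens it — no node blocks this path, so it is active.
Path 2: U1 → U6 ← U5 ← U3
  U5 is a chain here and U5 is conditioned on, so the path is blocked at U5.
Path 3: U1 → U7 ← U2 → U6 ← U5 ← U3
  U5 is a chain here and U5 is conditioned on, so the path is blocked at U5.
Path 4: U1 → U7 ← U3
  U7 is a collider and U7 is conditioned on, which opens it — no node blocks this path, so it is active.
Since the path U1 → U6 ← U2 → U7 ← U3 is active, U1 and U3 are not d-separated given {U5, U6, U7}.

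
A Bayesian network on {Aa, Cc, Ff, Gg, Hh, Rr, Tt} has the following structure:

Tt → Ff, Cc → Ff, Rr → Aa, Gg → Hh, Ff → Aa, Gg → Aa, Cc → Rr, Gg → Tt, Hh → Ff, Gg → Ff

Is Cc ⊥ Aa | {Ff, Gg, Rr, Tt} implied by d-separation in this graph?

Yes

Enumerating the 5 paths from Cc to Aa and testing each for blocking by {Ff, Gg, Rr, Tt}:
Path 1: Cc → Ff ← Tt ← Gg → Aa
  Tt is a chain here and Tt is conditioned on, so the path is blocked at Tt.
Path 2: Cc → Ff ← Hh ← Gg → Aa
  Gg is a fork here and Gg is conditioned on, so the path is blocked at Gg.
Path 3: Cc → Ff ← Gg → Aa
  Gg is a fork here and Gg is conditioned on, so the path is blocked at Gg.
Path 4: Cc → Ff → Aa
  Ff is a chain here and Ff is conditioned on, so the path is blocked at Ff.
Path 5: Cc → Rr → Aa
  Rr is a chain here and Rr is conditioned on, so the path is blocked at Rr.
Every path is blocked, so Cc and Aa are d-separated given {Ff, Gg, Rr, Tt}.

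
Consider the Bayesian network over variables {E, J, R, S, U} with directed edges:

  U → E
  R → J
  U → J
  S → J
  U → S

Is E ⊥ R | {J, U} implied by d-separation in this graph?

Yes

We examine all 2 paths between E and R:
  1. E ← U → J ← R — U:fork[blocks]; J:collider[open] ⇒ blocked
  2. E ← U → S → J ← R — U:fork[blocks]; S:chain[open]; J:collider[open] ⇒ blocked
Every path is blocked, so E and R are d-separated given {J, U}.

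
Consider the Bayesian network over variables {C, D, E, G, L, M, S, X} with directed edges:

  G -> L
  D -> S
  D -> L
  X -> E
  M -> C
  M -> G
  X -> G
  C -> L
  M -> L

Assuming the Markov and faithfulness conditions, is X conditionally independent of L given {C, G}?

We examine all 3 paths between X and L:
Path 1: X → G → L
  G is a chain here and G is conditioned on, so the path is blocked at G.
Path 2: X → G ← M → C → L
  C is a chain here and C is conditioned on, so the path is blocked at C.
Path 3: X → G ← M → L
  G is a collider and G is conditioned on, which opens it; M is a fork and M is not conditioned on — no node blocks this path, so it is active.
Because an active path exists, X and L are not d-separated.

No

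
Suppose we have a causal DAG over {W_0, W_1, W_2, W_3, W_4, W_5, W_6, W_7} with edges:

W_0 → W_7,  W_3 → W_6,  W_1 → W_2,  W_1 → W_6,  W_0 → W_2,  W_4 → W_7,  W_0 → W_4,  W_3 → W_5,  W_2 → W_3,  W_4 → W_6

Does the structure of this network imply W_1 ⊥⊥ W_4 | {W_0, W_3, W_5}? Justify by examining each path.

Yes

We examine all 6 paths between W_1 and W_4:
Path 1: W_1 → W_2 → W_3 → W_6 ← W_4
  W_3 is a chain here and W_3 is conditioned on, so the path is blocked at W_3.
Path 2: W_1 → W_2 ← W_0 → W_7 ← W_4
  W_0 is a fork here and W_0 is conditioned on, so the path is blocked at W_0.
Path 3: W_1 → W_2 ← W_0 → W_4
  W_0 is a fork here and W_0 is conditioned on, so the path is blocked at W_0.
Path 4: W_1 → W_6 ← W_3 ← W_2 ← W_0 → W_7 ← W_4
  W_6 is a collider here and neither W_6 nor any of its descendants is conditioned on, so the collider stays closed — the path is blocked at W_6.
Path 5: W_1 → W_6 ← W_3 ← W_2 ← W_0 → W_4
  W_6 is a collider here and neither W_6 nor any of its descendants is conditioned on, so the collider stays closed — the path is blocked at W_6.
Path 6: W_1 → W_6 ← W_4
  W_6 is a collider here and neither W_6 nor any of its descendants is conditioned on, so the collider stays closed — the path is blocked at W_6.
All paths are blocked; W_1 ⊥ W_4 | {W_0, W_3, W_5} holds.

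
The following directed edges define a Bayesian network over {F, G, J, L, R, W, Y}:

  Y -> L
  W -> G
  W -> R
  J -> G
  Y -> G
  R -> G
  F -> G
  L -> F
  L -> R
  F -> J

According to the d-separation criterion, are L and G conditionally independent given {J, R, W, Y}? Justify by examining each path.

We examine all 5 paths between L and G:
Path 1: L → R → G
  R is a chain here and R is conditioned on, so the path is blocked at R.
Path 2: L → R ← W → G
  W is a fork here and W is conditioned on, so the path is blocked at W.
Path 3: L ← Y → G
  Y is a fork here and Y is conditioned on, so the path is blocked at Y.
Path 4: L → F → J → G
  J is a chain here and J is conditioned on, so the path is blocked at J.
Path 5: L → F → G
  F is a chain and F is not conditioned on — no node blocks this path, so it is active.
At least one path is unblocked, so d-separation fails.

No — L and G are not d-separated given {J, R, W, Y}.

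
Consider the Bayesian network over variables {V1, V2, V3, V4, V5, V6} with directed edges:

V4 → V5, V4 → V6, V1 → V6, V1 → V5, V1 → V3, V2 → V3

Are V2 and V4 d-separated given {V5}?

2 paths connect V2 and V4; each must be blocked for d-separation to hold:
  1. V2 → V3 ← V1 → V6 ← V4 — V3:collider[blocks]; V1:fork[open]; V6:collider[blocks] ⇒ blocked
  2. V2 → V3 ← V1 → V5 ← V4 — V3:collider[blocks]; V1:fork[open]; V5:collider[open] ⇒ blocked
Every path is blocked, so V2 and V4 are d-separated given {V5}.

Yes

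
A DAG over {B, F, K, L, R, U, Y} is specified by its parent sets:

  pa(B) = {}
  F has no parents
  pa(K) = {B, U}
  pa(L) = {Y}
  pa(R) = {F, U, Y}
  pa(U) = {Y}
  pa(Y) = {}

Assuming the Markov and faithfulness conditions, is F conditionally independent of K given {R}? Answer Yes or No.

There are 2 undirected paths between F and K; checking each against the conditioning set {R}:
Path 1: F → R ← U → K
  R is a collider and R is conditioned on, which opens it; U is a fork and U is not conditioned on — no node blocks this path, so it is active.
Path 2: F → R ← Y → U → K
  R is a collider and R is conditioned on, which opens it; Y is a fork and Y is not conditioned on; U is a chain and U is not conditioned on — no node blocks this path, so it is active.
Because an active path exists, F and K are not d-separated.

No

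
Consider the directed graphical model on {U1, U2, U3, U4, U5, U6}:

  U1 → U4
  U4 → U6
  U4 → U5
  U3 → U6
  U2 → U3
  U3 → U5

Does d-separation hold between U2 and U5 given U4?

2 paths connect U2 and U5; each must be blocked for d-separation to hold:
Path 1: U2 → U3 → U5
  U3 is a chain and U3 is not conditioned on — no node blocks this path, so it is active.
Path 2: U2 → U3 → U6 ← U4 → U5
  U6 is a collider here and neither U6 nor any of its descendants is conditioned on, so the collider stays closed — the path is blocked at U6.
Since the path U2 → U3 → U5 is active, U2 and U5 are not d-separated given {U4}.

No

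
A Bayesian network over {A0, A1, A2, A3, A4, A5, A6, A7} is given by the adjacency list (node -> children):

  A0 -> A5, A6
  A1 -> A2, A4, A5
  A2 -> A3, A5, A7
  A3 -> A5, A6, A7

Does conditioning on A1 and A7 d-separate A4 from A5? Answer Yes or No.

Yes

6 paths connect A4 and A5; each must be blocked for d-separation to hold:
Path 1: A4 ← A1 → A5
  A1 is a fork here and A1 is conditioned on, so the path is blocked at A1.
Path 2: A4 ← A1 → A2 → A7 ← A3 → A5
  A1 is a fork here and A1 is conditioned on, so the path is blocked at A1.
Path 3: A4 ← A1 → A2 → A7 ← A3 → A6 ← A0 → A5
  A1 is a fork here and A1 is conditioned on, so the path is blocked at A1.
Path 4: A4 ← A1 → A2 → A5
  A1 is a fork here and A1 is conditioned on, so the path is blocked at A1.
Path 5: A4 ← A1 → A2 → A3 → A5
  A1 is a fork here and A1 is conditioned on, so the path is blocked at A1.
Path 6: A4 ← A1 → A2 → A3 → A6 ← A0 → A5
  A1 is a fork here and A1 is conditioned on, so the path is blocked at A1.
All paths are blocked; A4 ⊥ A5 | {A1, A7} holds.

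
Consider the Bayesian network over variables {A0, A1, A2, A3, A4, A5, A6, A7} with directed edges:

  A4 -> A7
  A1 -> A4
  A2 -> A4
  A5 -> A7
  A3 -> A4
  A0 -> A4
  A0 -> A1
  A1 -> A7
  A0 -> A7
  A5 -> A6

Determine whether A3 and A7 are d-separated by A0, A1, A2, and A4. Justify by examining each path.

5 paths connect A3 and A7; each must be blocked for d-separation to hold:
Path 1: A3 → A4 → A7
  A4 is a chain here and A4 is conditioned on, so the path is blocked at A4.
Path 2: A3 → A4 ← A1 → A7
  A1 is a fork here and A1 is conditioned on, so the path is blocked at A1.
Path 3: A3 → A4 ← A1 ← A0 → A7
  A1 is a chain here and A1 is conditioned on, so the path is blocked at A1.
Path 4: A3 → A4 ← A0 → A7
  A0 is a fork here and A0 is conditioned on, so the path is blocked at A0.
Path 5: A3 → A4 ← A0 → A1 → A7
  A0 is a fork here and A0 is conditioned on, so the path is blocked at A0.
Since every path is blocked, d-separation holds.

Yes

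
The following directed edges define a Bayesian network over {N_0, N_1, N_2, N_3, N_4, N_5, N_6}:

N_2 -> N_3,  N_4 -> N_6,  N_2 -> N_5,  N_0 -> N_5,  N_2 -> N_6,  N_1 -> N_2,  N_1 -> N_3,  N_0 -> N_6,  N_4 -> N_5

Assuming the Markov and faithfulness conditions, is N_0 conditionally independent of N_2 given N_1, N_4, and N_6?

No

Enumerating the 4 paths from N_0 to N_2 and testing each for blocking by {N_1, N_4, N_6}:
  1. N_0 → N_5 ← N_4 → N_6 ← N_2 — N_5:collider[blocks]; N_4:fork[blocks]; N_6:collider[open] ⇒ blocked
  2. N_0 → N_5 ← N_2 — N_5:collider[blocks] ⇒ blocked
  3. N_0 → N_6 ← N_4 → N_5 ← N_2 — N_6:collider[open]; N_4:fork[blocks]; N_5:collider[blocks] ⇒ blocked
  4. N_0 → N_6 ← N_2 — N_6:collider[open] ⇒ active
At least one path is unblocked, so d-separation fails.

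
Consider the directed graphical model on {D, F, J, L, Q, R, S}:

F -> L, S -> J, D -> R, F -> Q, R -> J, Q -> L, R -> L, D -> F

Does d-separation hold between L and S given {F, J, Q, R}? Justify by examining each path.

Yes

There are 3 undirected paths between L and S; checking each against the conditioning set {F, J, Q, R}:
  1. L ← F ← D → R → J ← S — F:chain[blocks]; D:fork[open]; R:chain[blocks]; J:collider[open] ⇒ blocked
  2. L ← Q ← F ← D → R → J ← S — Q:chain[blocks]; F:chain[blocks]; D:fork[open]; R:chain[blocks]; J:collider[open] ⇒ blocked
  3. L ← R → J ← S — R:fork[blocks]; J:collider[open] ⇒ blocked
All paths are blocked; L ⊥ S | {F, J, Q, R} holds.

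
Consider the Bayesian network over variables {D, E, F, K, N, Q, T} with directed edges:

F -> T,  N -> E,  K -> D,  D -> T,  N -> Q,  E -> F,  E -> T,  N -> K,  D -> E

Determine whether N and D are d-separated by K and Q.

Yes

Enumerating the 4 paths from N to D and testing each for blocking by {K, Q}:
Path 1: N → E ← D
  E is a collider here and neither E nor any of its descendants is conditioned on, so the collider stays closed — the path is blocked at E.
Path 2: N → E → T ← D
  T is a collider here and neither T nor any of its descendants is conditioned on, so the collider stays closed — the path is blocked at T.
Path 3: N → E → F → T ← D
  T is a collider here and neither T nor any of its descendants is conditioned on, so the collider stays closed — the path is blocked at T.
Path 4: N → K → D
  K is a chain here and K is conditioned on, so the path is blocked at K.
Every path is blocked, so N and D are d-separated given {K, Q}.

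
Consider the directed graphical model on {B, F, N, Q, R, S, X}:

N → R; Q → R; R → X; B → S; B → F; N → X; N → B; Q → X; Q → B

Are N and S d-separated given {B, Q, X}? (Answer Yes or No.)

Yes

5 paths connect N and S; each must be blocked for d-separation to hold:
Path 1: N → R ← Q → B → S
  Q is a fork here and Q is conditioned on, so the path is blocked at Q.
Path 2: N → R → X ← Q → B → S
  Q is a fork here and Q is conditioned on, so the path is blocked at Q.
Path 3: N → B → S
  B is a chain here and B is conditioned on, so the path is blocked at B.
Path 4: N → X ← R ← Q → B → S
  Q is a fork here and Q is conditioned on, so the path is blocked at Q.
Path 5: N → X ← Q → B → S
  Q is a fork here and Q is conditioned on, so the path is blocked at Q.
Since every path is blocked, d-separation holds.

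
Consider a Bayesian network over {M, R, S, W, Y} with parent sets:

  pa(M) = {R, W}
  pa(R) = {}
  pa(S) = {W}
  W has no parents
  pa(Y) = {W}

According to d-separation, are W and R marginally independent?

The only undirected path from W to R is:
Path 1: W → M ← R
  M is a collider here and neither M nor any of its descendants is conditioned on, so the collider stays closed — the path is blocked at M.
Every path is blocked, so W and R are d-separated given ∅.

Yes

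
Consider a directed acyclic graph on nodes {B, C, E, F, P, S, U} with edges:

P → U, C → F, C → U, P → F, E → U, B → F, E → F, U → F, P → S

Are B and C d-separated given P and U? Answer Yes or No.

Yes

4 paths connect B and C; each must be blocked for d-separation to hold:
Path 1: B → F ← C
  F is a collider here and neither F nor any of its descendants is conditioned on, so the collider stays closed — the path is blocked at F.
Path 2: B → F ← E → U ← C
  F is a collider here and neither F nor any of its descendants is conditioned on, so the collider stays closed — the path is blocked at F.
Path 3: B → F ← U ← C
  F is a collider here and neither F nor any of its descendants is conditioned on, so the collider stays closed — the path is blocked at F.
Path 4: B → F ← P → U ← C
  F is a collider here and neither F nor any of its descendants is conditioned on, so the collider stays closed — the path is blocked at F.
Since every path is blocked, d-separation holds.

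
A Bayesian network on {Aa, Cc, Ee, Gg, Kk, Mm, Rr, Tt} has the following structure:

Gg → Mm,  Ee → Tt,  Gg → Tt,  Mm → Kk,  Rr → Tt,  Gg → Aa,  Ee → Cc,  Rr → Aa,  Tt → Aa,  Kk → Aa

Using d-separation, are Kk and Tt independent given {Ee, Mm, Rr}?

Yes

We examine all 6 paths between Kk and Tt:
Path 1: Kk ← Mm ← Gg → Tt
  Mm is a chain here and Mm is conditioned on, so the path is blocked at Mm.
Path 2: Kk ← Mm ← Gg → Aa ← Tt
  Mm is a chain here and Mm is conditioned on, so the path is blocked at Mm.
Path 3: Kk ← Mm ← Gg → Aa ← Rr → Tt
  Mm is a chain here and Mm is conditioned on, so the path is blocked at Mm.
Path 4: Kk → Aa ← Tt
  Aa is a collider here and neither Aa nor any of its descendants is conditioned on, so the collider stays closed — the path is blocked at Aa.
Path 5: Kk → Aa ← Gg → Tt
  Aa is a collider here and neither Aa nor any of its descendants is conditioned on, so the collider stays closed — the path is blocked at Aa.
Path 6: Kk → Aa ← Rr → Tt
  Aa is a collider here and neither Aa nor any of its descendants is conditioned on, so the collider stays closed — the path is blocked at Aa.
Every path is blocked, so Kk and Tt are d-separated given {Ee, Mm, Rr}.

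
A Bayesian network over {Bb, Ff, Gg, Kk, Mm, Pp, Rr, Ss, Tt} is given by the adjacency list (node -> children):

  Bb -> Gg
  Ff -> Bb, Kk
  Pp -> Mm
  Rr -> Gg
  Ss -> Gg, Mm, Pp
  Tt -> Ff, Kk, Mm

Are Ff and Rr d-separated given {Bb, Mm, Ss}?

5 paths connect Ff and Rr; each must be blocked for d-separation to hold:
Path 1: Ff ← Tt → Mm ← Pp ← Ss → Gg ← Rr
  Ss is a fork here and Ss is conditioned on, so the path is blocked at Ss.
Path 2: Ff ← Tt → Mm ← Ss → Gg ← Rr
  Ss is a fork here and Ss is conditioned on, so the path is blocked at Ss.
Path 3: Ff → Kk ← Tt → Mm ← Pp ← Ss → Gg ← Rr
  Kk is a collider here and neither Kk nor any of its descendants is conditioned on, so the collider stays closed — the path is blocked at Kk.
Path 4: Ff → Kk ← Tt → Mm ← Ss → Gg ← Rr
  Kk is a collider here and neither Kk nor any of its descendants is conditioned on, so the collider stays closed — the path is blocked at Kk.
Path 5: Ff → Bb → Gg ← Rr
  Bb is a chain here and Bb is conditioned on, so the path is blocked at Bb.
Since every path is blocked, d-separation holds.

Yes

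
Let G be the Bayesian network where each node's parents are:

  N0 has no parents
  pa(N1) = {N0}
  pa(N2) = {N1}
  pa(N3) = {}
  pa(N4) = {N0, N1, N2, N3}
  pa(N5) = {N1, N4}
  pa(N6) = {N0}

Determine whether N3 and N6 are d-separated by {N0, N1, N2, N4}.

4 paths connect N3 and N6; each must be blocked for d-separation to hold:
Path 1: N3 → N4 ← N0 → N6
  N0 is a fork here and N0 is conditioned on, so the path is blocked at N0.
Path 2: N3 → N4 ← N1 ← N0 → N6
  N1 is a chain here and N1 is conditioned on, so the path is blocked at N1.
Path 3: N3 → N4 → N5 ← N1 ← N0 → N6
  N4 is a chain here and N4 is conditioned on, so the path is blocked at N4.
Path 4: N3 → N4 ← N2 ← N1 ← N0 → N6
  N2 is a chain here and N2 is conditioned on, so the path is blocked at N2.
Every path is blocked, so N3 and N6 are d-separated given {N0, N1, N2, N4}.

Yes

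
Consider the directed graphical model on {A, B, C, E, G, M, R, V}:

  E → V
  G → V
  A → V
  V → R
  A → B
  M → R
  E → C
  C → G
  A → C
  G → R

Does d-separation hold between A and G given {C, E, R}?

No

There are 6 undirected paths between A and G; checking each against the conditioning set {C, E, R}:
Path 1: A → C → G
  C is a chain here and C is conditioned on, so the path is blocked at C.
Path 2: A → C ← E → V ← G
  E is a fork here and E is conditioned on, so the path is blocked at E.
Path 3: A → C ← E → V → R ← G
  E is a fork here and E is conditioned on, so the path is blocked at E.
Path 4: A → V ← G
  V is a collider and its descendant R is conditioned on, which opens it — no node blocks this path, so it is active.
Path 5: A → V → R ← G
  V is a chain and V is not conditioned on; R is a collider and R is conditioned on, which opens it — no node blocks this path, so it is active.
Path 6: A → V ← E → C → G
  E is a fork here and E is conditioned on, so the path is blocked at E.
Because an active path exists, A and G are not d-separated.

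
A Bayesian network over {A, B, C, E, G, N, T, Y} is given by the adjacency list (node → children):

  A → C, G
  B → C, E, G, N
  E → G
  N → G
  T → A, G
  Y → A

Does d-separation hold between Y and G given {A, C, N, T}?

There are 5 undirected paths between Y and G; checking each against the conditioning set {A, C, N, T}:
Path 1: Y → A ← T → G
  T is a fork here and T is conditioned on, so the path is blocked at T.
Path 2: Y → A → C ← B → N → G
  A is a chain here and A is conditioned on, so the path is blocked at A.
Path 3: Y → A → C ← B → G
  A is a chain here and A is conditioned on, so the path is blocked at A.
Path 4: Y → A → C ← B → E → G
  A is a chain here and A is conditioned on, so the path is blocked at A.
Path 5: Y → A → G
  A is a chain here and A is conditioned on, so the path is blocked at A.
Since every path is blocked, d-separation holds.

Yes — Y and G are d-separated given {A, C, N, T}.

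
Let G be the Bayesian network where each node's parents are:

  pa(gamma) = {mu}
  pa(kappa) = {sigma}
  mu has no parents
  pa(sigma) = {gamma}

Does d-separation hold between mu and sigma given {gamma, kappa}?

There is one path between mu and sigma:
Path 1: mu → gamma → sigma
  gamma is a chain here and gamma is conditioned on, so the path is blocked at gamma.
Every path is blocked, so mu and sigma are d-separated given {gamma, kappa}.

Yes — mu and sigma are d-separated given {gamma, kappa}.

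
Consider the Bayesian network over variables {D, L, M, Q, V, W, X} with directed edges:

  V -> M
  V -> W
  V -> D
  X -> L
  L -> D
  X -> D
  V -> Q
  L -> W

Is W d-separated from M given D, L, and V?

Enumerating the 3 paths from W to M and testing each for blocking by {D, L, V}:
  1. W ← V → M — V:fork[blocks] ⇒ blocked
  2. W ← L → D ← V → M — L:fork[blocks]; D:collider[open]; V:fork[blocks] ⇒ blocked
  3. W ← L ← X → D ← V → M — L:chain[blocks]; X:fork[open]; D:collider[open]; V:fork[blocks] ⇒ blocked
Since every path is blocked, d-separation holds.

Yes — W and M are d-separated given {D, L, V}.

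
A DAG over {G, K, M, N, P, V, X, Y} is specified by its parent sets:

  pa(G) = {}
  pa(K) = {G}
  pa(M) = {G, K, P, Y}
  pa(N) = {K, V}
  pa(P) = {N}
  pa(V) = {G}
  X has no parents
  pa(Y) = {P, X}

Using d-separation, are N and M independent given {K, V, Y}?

We examine all 6 paths between N and M:
  1. N ← K → M — K:fork[blocks] ⇒ blocked
  2. N ← K ← G → M — K:chain[blocks]; G:fork[open] ⇒ blocked
  3. N ← V ← G → K → M — V:chain[blocks]; G:fork[open]; K:chain[blocks] ⇒ blocked
  4. N ← V ← G → M — V:chain[blocks]; G:fork[open] ⇒ blocked
  5. N → P → M — P:chain[open] ⇒ active
  6. N → P → Y → M — P:chain[open]; Y:chain[blocks] ⇒ blocked
At least one path is unblocked, so d-separation fails.

No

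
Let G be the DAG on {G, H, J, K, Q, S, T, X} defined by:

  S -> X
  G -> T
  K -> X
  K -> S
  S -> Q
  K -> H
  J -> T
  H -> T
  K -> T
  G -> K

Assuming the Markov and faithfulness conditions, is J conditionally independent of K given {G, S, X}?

Yes — J and K are d-separated given {G, S, X}.

We examine all 3 paths between J and K:
Path 1: J → T ← K
  T is a collider here and neither T nor any of its descendants is conditioned on, so the collider stays closed — the path is blocked at T.
Path 2: J → T ← H ← K
  T is a collider here and neither T nor any of its descendants is conditioned on, so the collider stays closed — the path is blocked at T.
Path 3: J → T ← G → K
  T is a collider here and neither T nor any of its descendants is conditioned on, so the collider stays closed — the path is blocked at T.
Since every path is blocked, d-separation holds.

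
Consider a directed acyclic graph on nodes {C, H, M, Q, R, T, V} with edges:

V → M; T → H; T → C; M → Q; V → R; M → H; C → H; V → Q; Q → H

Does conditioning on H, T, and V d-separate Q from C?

We examine all 6 paths between Q and C:
Path 1: Q ← M → H ← C
  M is a fork and M is not conditioned on; H is a collider and H is conditioned on, which opens it — no node blocks this path, so it is active.
Path 2: Q ← M → H ← T → C
  T is a fork here and T is conditioned on, so the path is blocked at T.
Path 3: Q ← V → M → H ← C
  V is a fork here and V is conditioned on, so the path is blocked at V.
Path 4: Q ← V → M → H ← T → C
  V is a fork here and V is conditioned on, so the path is blocked at V.
Path 5: Q → H ← C
  H is a collider and H is conditioned on, which opens it — no node blocks this path, so it is active.
Path 6: Q → H ← T → C
  T is a fork here and T is conditioned on, so the path is blocked at T.
Since the path Q ← M → H ← C is active, Q and C are not d-separated given {H, T, V}.

No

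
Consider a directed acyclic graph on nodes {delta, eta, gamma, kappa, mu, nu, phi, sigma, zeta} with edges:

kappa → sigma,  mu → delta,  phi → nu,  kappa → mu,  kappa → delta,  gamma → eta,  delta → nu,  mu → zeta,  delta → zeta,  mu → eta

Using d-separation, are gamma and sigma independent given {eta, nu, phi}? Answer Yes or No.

No

We examine all 3 paths between gamma and sigma:
Path 1: gamma → eta ← mu → delta ← kappa → sigma
  eta is a collider and eta is conditioned on, which opens it; mu is a fork and mu is not conditioned on; delta is a collider and its descendant nu is conditioned on, which opens it; kappa is a fork and kappa is not conditioned on — no node blocks this path, so it is active.
Path 2: gamma → eta ← mu → zeta ← delta ← kappa → sigma
  zeta is a collider here and neither zeta nor any of its descendants is conditioned on, so the collider stays closed — the path is blocked at zeta.
Path 3: gamma → eta ← mu ← kappa → sigma
  eta is a collider and eta is conditioned on, which opens it; mu is a chain and mu is not conditioned on; kappa is a fork and kappa is not conditioned on — no node blocks this path, so it is active.
At least one path is unblocked, so d-separation fails.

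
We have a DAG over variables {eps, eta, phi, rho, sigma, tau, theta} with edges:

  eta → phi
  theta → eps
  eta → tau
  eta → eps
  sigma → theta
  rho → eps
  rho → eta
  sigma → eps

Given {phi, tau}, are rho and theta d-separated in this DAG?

Enumerating the 4 paths from rho to theta and testing each for blocking by {phi, tau}:
  1. rho → eta → eps ← sigma → theta — eta:chain[open]; eps:collider[blocks]; sigma:fork[open] ⇒ blocked
  2. rho → eta → eps ← theta — eta:chain[open]; eps:collider[blocks] ⇒ blocked
  3. rho → eps ← sigma → theta — eps:collider[blocks]; sigma:fork[open] ⇒ blocked
  4. rho → eps ← theta — eps:collider[blocks] ⇒ blocked
All paths are blocked; rho ⊥ theta | {phi, tau} holds.

Yes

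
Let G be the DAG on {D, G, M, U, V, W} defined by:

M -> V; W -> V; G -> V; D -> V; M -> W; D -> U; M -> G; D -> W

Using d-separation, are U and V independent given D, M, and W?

Yes — U and V are d-separated given {D, M, W}.

Enumerating the 4 paths from U to V and testing each for blocking by {D, M, W}:
  1. U ← D → W ← M → G → V — D:fork[blocks]; W:collider[open]; M:fork[blocks]; G:chain[open] ⇒ blocked
  2. U ← D → W ← M → V — D:fork[blocks]; W:collider[open]; M:fork[blocks] ⇒ blocked
  3. U ← D → W → V — D:fork[blocks]; W:chain[blocks] ⇒ blocked
  4. U ← D → V — D:fork[blocks] ⇒ blocked
All paths are blocked; U ⊥ V | {D, M, W} holds.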